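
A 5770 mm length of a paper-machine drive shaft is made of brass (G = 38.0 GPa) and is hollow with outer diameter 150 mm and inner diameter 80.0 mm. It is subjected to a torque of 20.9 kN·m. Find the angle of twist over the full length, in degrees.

3.98°

J = π(d_o⁴ − d_i⁴)/32 = π(0.150⁴ − 0.0800⁴)/32 = 4.568×10^-5 m⁴.
θ = T·L/(G·J) = 20900 × 5.77 / (38.0×10⁹ × 4.568×10^-5) = 0.06947 rad.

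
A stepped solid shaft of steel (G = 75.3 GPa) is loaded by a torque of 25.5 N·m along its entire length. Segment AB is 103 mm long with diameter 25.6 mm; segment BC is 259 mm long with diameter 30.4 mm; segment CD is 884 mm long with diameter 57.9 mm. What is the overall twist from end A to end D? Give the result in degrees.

J_AB = π(0.0256)⁴/32 = 4.22×10^-8 m⁴; J_BC = π(0.0304)⁴/32 = 8.38×10^-8 m⁴; J_CD = π(0.0579)⁴/32 = 1.10×10^-6 m⁴.
θ = (T/G)·Σ L_i/J_i = (25.50/75.3×10⁹)·(0.103/4.22×10^-8 + 0.259/8.38×10^-8 + 0.884/1.10×10^-6) = 2.145×10^-3 rad.

0.123°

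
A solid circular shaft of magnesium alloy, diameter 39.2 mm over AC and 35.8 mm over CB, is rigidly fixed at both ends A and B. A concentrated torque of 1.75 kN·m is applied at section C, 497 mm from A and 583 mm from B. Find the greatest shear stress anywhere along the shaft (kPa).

Compatibility: T_A·a/J_AC = T_B·b/J_CB with T_A + T_B = T₀.
J_AC = 2.32×10^-7 m⁴, J_CB = 1.61×10^-7 m⁴, so T_A = T₀·(J_AC/a)/((J_AC/a)+(J_CB/b)) = 1099 N·m, T_B = 651.5 N·m.
τ in each portion: τ_AC = 9.29×10^7 Pa, τ_CB = 7.23×10^7 Pa; maximum is in AC.
τ_max = T_AC·r/J = 1099·0.0196/2.32×10^-7 = 9.288×10^7 Pa.

92900 kPa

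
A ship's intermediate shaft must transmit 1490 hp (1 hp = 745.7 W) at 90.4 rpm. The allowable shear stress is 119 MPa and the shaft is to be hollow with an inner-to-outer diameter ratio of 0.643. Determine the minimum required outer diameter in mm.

ω = 2π·90.4/60 = 9.467 rad/s, so T = P/ω = 1490×745.7 / 9.467 = 117400 N·m.
For a hollow shaft with d_i/d_o = 0.643: τ_max = 16T/(π d_o³ (1−k⁴)), so d_o = [16T/(π τ_allow (1−k⁴))]^(1/3) = [16·117400/(π·1.19×10^8·0.8291)]^(1/3) = 0.1823 m.

182 mm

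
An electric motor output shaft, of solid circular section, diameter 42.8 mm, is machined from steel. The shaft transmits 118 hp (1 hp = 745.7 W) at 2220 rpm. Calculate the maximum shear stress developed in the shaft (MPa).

ω = 2π·2220/60 = 232.5 rad/s, so T = P/ω = 118×745.7 / 232.5 = 378.5 N·m.
J = πd⁴/32 = π(0.0428)⁴/32 = 3.294×10^-7 m⁴.
τ_max = T·r/J = 378.5 × 0.0214 / 3.294×10^-7 = 2.459×10^7 Pa.

24.6 MPa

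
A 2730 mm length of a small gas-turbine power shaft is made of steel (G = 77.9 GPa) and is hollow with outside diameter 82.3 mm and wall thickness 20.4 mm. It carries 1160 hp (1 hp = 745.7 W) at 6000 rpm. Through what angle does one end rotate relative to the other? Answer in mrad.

ω = 2π·6000/60 = 628.3 rad/s, so T = P/ω = 1160×745.7 / 628.3 = 1377 N·m.
J = π(d_o⁴ − d_i⁴)/32 = π(0.0823⁴ − 0.0415⁴)/32 = 4.213×10^-6 m⁴.
θ = T·L/(G·J) = 1377 × 2.73 / (77.9×10⁹ × 4.213×10^-6) = 0.01145 rad.

11.5 mrad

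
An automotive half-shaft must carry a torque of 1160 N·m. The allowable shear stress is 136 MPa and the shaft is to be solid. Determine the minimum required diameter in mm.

For a solid shaft τ_max = 16T/(πd³), so d = (16T/(π τ_allow))^(1/3) = (16·1160/(π·1.36×10^8))^(1/3) = 0.03515 m.

35.2 mm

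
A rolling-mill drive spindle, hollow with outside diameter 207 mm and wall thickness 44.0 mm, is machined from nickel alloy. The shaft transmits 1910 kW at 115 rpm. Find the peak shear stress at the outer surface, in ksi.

14.8 ksi

ω = 2π·115/60 = 12.04 rad/s, so T = P/ω = 1910×10³ / 12.04 = 158600 N·m.
J = π(d_o⁴ − d_i⁴)/32 = π(0.207⁴ − 0.119⁴)/32 = 1.606×10^-4 m⁴.
τ_max = T·r/J = 158600 × 0.103 / 1.606×10^-4 = 1.022×10^8 Pa.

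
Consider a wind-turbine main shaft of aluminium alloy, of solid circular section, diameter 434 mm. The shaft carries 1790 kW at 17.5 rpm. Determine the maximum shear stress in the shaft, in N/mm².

ω = 2π·17.5/60 = 1.833 rad/s, so T = P/ω = 1790×10³ / 1.833 = 976800 N·m.
J = πd⁴/32 = π(0.434)⁴/32 = 3.483×10^-3 m⁴.
τ_max = T·r/J = 976800 × 0.217 / 3.483×10^-3 = 6.085×10^7 Pa.

60.9 N/mm²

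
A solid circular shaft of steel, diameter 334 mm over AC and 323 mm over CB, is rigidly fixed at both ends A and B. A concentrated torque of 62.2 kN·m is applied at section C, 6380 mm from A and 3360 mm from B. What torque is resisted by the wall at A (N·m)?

Compatibility: T_A·a/J_AC = T_B·b/J_CB with T_A + T_B = T₀.
J_AC = 1.22×10^-3 m⁴, J_CB = 1.07×10^-3 m⁴, so T_A = T₀·(J_AC/a)/((J_AC/a)+(J_CB/b)) = 23380 N·m, T_B = 38820 N·m.

23400 N·m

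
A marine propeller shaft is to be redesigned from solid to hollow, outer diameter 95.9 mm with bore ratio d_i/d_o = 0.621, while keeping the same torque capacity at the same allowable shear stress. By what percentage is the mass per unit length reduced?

31.6 %

Equal τ_max and T ⇒ the solid shaft needs d_s³ = d_o³(1−k⁴), so d_s = 95.9·(1−0.621⁴)^(1/3) = 90.89 mm.
Area ratio A_h/A_s = d_o²(1−k²)/d_s² = (1−k²)/(1−k⁴)^(2/3) = 0.6840.
Mass saving = 1 − 0.6840 = 31.6 %.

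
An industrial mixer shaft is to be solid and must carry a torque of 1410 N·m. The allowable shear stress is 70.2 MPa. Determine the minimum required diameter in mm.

For a solid shaft τ_max = 16T/(πd³), so d = (16T/(π τ_allow))^(1/3) = (16·1410/(π·7.02×10^7))^(1/3) = 0.04677 m.

46.8 mm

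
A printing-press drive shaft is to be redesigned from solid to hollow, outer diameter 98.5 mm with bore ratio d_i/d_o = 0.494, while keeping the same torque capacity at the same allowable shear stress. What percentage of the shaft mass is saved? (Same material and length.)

Equal τ_max and T ⇒ the solid shaft needs d_s³ = d_o³(1−k⁴), so d_s = 98.5·(1−0.494⁴)^(1/3) = 96.50 mm.
Area ratio A_h/A_s = d_o²(1−k²)/d_s² = (1−k²)/(1−k⁴)^(2/3) = 0.7876.
Mass saving = 1 − 0.7876 = 21.2 %.

21.2 %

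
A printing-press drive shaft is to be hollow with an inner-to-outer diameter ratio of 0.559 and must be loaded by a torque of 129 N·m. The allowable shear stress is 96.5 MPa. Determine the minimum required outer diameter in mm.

For a hollow shaft with d_i/d_o = 0.559: τ_max = 16T/(π d_o³ (1−k⁴)), so d_o = [16T/(π τ_allow (1−k⁴))]^(1/3) = [16·129.0/(π·9.65×10^7·0.9024)]^(1/3) = 0.01961 m.

19.6 mm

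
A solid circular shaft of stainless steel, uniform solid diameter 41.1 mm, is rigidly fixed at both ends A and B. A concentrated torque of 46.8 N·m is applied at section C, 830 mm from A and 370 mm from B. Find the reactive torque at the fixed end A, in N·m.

With uniform GJ and both ends fixed, compatibility θ_AC = θ_CB gives T_A·a = T_B·b, together with T_A + T_B = T₀.
T_A = T₀·b/(a+b) = 46.80·370/1200 = 14.43 N·m; T_B = 32.37 N·m.

14.4 N·m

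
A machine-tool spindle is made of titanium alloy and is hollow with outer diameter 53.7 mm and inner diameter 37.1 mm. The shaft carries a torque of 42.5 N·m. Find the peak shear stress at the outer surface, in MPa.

1.81 MPa

J = π(d_o⁴ − d_i⁴)/32 = π(0.0537⁴ − 0.0371⁴)/32 = 6.304×10^-7 m⁴.
τ_max = T·r/J = 42.50 × 0.0269 / 6.304×10^-7 = 1.810×10^6 Pa.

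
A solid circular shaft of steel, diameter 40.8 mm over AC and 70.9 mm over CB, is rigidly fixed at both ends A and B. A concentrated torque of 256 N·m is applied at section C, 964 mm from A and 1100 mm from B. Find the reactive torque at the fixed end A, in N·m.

28.5 N·m

Compatibility: T_A·a/J_AC = T_B·b/J_CB with T_A + T_B = T₀.
J_AC = 2.72×10^-7 m⁴, J_CB = 2.48×10^-6 m⁴, so T_A = T₀·(J_AC/a)/((J_AC/a)+(J_CB/b)) = 28.47 N·m, T_B = 227.5 N·m.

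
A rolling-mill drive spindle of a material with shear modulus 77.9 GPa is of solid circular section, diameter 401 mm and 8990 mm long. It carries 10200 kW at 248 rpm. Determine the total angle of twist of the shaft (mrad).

ω = 2π·248/60 = 25.97 rad/s, so T = P/ω = 10200×10³ / 25.97 = 392800 N·m.
J = πd⁴/32 = π(0.401)⁴/32 = 2.539×10^-3 m⁴.
θ = T·L/(G·J) = 392800 × 8.99 / (77.9×10⁹ × 2.539×10^-3) = 0.01786 rad.

17.9 mrad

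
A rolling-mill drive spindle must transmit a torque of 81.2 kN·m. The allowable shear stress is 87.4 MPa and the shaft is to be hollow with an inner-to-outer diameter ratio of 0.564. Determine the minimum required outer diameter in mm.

174 mm

For a hollow shaft with d_i/d_o = 0.564: τ_max = 16T/(π d_o³ (1−k⁴)), so d_o = [16T/(π τ_allow (1−k⁴))]^(1/3) = [16·81200/(π·8.74×10^7·0.8988)]^(1/3) = 0.1740 m.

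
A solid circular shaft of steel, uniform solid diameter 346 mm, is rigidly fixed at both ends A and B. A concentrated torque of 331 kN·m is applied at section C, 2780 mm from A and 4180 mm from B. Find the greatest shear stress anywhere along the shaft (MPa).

With uniform GJ and both ends fixed, compatibility θ_AC = θ_CB gives T_A·a = T_B·b, together with T_A + T_B = T₀.
T_A = T₀·b/(a+b) = 331000·4180/6960 = 198800 N·m; T_B = 132200 N·m.
τ in each portion: τ_AC = 2.44×10^7 Pa, τ_CB = 1.63×10^7 Pa; maximum is in AC.
τ_max = T_AC·r/J = 198800·0.173/1.41×10^-3 = 2.444×10^7 Pa.

24.4 MPa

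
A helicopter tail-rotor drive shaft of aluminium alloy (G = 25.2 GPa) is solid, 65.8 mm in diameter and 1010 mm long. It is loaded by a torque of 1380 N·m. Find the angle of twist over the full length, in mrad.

30.1 mrad

J = πd⁴/32 = π(0.0658)⁴/32 = 1.840×10^-6 m⁴.
θ = T·L/(G·J) = 1380 × 1.01 / (25.2×10⁹ × 1.840×10^-6) = 0.03005 rad.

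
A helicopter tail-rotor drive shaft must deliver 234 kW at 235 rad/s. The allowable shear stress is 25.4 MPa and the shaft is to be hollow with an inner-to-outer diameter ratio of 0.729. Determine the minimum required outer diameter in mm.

ω = 235 rad/s, so T = P/ω = 234×10³ / 235.0 = 995.7 N·m.
For a hollow shaft with d_i/d_o = 0.729: τ_max = 16T/(π d_o³ (1−k⁴)), so d_o = [16T/(π τ_allow (1−k⁴))]^(1/3) = [16·995.7/(π·2.54×10^7·0.7176)]^(1/3) = 0.06528 m.

65.3 mm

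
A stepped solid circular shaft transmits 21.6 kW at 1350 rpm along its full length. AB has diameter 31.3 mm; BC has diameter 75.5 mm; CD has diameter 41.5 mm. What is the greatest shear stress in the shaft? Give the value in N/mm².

ω = 2π·1350/60 = 141.4 rad/s, so T = P/ω = 21.6×10³ / 141.4 = 152.8 N·m.
Under the same torque, τ_max = 16T/(πd³) is largest where d is smallest — segment AB (d = 31.3 mm).
τ_max = 16·152.8/(π·(0.0313)³) = 2.538×10^7 Pa.

25.4 N/mm²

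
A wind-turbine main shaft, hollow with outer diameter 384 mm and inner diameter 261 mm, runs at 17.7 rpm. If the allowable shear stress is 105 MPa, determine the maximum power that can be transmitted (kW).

1700 kW

J = π(d_o⁴ − d_i⁴)/32 = π(0.384⁴ − 0.261⁴)/32 = 1.679×10^-3 m⁴.
T_max = τ_allow·J/r = 1.05×10^8 × 1.679×10^-3 / 0.192 = 918200 N·m.
ω = 2π·17.7/60 = 1.854 rad/s, so P_max = T_max·ω = 1.702×10^6 W.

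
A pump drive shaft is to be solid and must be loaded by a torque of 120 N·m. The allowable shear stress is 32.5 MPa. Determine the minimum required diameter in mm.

26.6 mm

For a solid shaft τ_max = 16T/(πd³), so d = (16T/(π τ_allow))^(1/3) = (16·120.0/(π·3.25×10^7))^(1/3) = 0.02659 m.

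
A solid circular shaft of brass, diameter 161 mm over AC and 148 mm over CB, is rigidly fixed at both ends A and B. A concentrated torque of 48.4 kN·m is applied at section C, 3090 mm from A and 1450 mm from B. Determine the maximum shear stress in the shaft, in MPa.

Compatibility: T_A·a/J_AC = T_B·b/J_CB with T_A + T_B = T₀.
J_AC = 6.60×10^-5 m⁴, J_CB = 4.71×10^-5 m⁴, so T_A = T₀·(J_AC/a)/((J_AC/a)+(J_CB/b)) = 19190 N·m, T_B = 29210 N·m.
τ in each portion: τ_AC = 2.34×10^7 Pa, τ_CB = 4.59×10^7 Pa; maximum is in CB.
τ_max = T_CB·r/J = 29210·0.0740/4.71×10^-5 = 4.588×10^7 Pa.

45.9 MPa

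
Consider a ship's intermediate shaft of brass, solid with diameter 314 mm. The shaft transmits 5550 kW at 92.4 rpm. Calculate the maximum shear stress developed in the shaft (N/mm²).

94.4 N/mm²

ω = 2π·92.4/60 = 9.676 rad/s, so T = P/ω = 5550×10³ / 9.676 = 573600 N·m.
J = πd⁴/32 = π(0.314)⁴/32 = 9.544×10^-4 m⁴.
τ_max = T·r/J = 573600 × 0.157 / 9.544×10^-4 = 9.436×10^7 Pa.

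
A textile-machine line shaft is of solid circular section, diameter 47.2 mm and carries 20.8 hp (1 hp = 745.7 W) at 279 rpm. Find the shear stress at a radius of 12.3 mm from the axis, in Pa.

1.34e7 Pa

ω = 2π·279/60 = 29.22 rad/s, so T = P/ω = 20.8×745.7 / 29.22 = 530.9 N·m.
J = πd⁴/32 = π(0.0472)⁴/32 = 4.873×10^-7 m⁴.
Shear stress varies linearly with radius: τ = T·r/J = 530.9 × 0.0123 / 4.873×10^-7 = 1.340×10^7 Pa.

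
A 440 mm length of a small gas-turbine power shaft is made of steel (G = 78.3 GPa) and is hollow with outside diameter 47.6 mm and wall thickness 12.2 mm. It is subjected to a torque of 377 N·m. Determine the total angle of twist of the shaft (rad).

0.00445 rad

J = π(d_o⁴ − d_i⁴)/32 = π(0.0476⁴ − 0.0232⁴)/32 = 4.756×10^-7 m⁴.
θ = T·L/(G·J) = 377.0 × 0.440 / (78.3×10⁹ × 4.756×10^-7) = 4.455×10^-3 rad.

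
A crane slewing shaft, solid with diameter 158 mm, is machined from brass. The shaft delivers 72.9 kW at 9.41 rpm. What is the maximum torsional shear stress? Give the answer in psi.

ω = 2π·9.41/60 = 0.9854 rad/s, so T = P/ω = 72.9×10³ / 0.9854 = 73980 N·m.
J = πd⁴/32 = π(0.158)⁴/32 = 6.118×10^-5 m⁴.
τ_max = T·r/J = 73980 × 0.0790 / 6.118×10^-5 = 9.552×10^7 Pa.

13900 psi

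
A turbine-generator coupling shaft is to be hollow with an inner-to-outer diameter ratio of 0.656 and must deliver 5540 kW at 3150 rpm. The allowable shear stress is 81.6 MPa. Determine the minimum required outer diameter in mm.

ω = 2π·3150/60 = 329.9 rad/s, so T = P/ω = 5540×10³ / 329.9 = 16790 N·m.
For a hollow shaft with d_i/d_o = 0.656: τ_max = 16T/(π d_o³ (1−k⁴)), so d_o = [16T/(π τ_allow (1−k⁴))]^(1/3) = [16·16790/(π·8.16×10^7·0.8148)]^(1/3) = 0.1088 m.

109 mm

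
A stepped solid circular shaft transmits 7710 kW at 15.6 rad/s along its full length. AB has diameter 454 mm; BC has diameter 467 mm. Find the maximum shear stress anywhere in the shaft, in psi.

ω = 15.6 rad/s, so T = P/ω = 7710×10³ / 15.60 = 494200 N·m.
Under the same torque, τ_max = 16T/(πd³) is largest where d is smallest — segment AB (d = 454 mm).
τ_max = 16·494200/(π·(0.454)³) = 2.690×10^7 Pa.

3900 psi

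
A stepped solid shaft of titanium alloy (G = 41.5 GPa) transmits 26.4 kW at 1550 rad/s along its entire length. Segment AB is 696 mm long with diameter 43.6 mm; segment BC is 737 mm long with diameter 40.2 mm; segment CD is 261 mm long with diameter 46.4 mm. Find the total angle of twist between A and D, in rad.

ω = 1550 rad/s, so T = P/ω = 26.4×10³ / 1550 = 17.03 N·m.
J_AB = π(0.0436)⁴/32 = 3.55×10^-7 m⁴; J_BC = π(0.0402)⁴/32 = 2.56×10^-7 m⁴; J_CD = π(0.0464)⁴/32 = 4.55×10^-7 m⁴.
θ = (T/G)·Σ L_i/J_i = (17.03/41.5×10⁹)·(0.696/3.55×10^-7 + 0.737/2.56×10^-7 + 0.261/4.55×10^-7) = 2.220×10^-3 rad.

0.00222 rad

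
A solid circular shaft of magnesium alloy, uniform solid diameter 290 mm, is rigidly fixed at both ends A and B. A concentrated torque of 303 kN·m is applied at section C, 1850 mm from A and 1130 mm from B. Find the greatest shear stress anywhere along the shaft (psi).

With uniform GJ and both ends fixed, compatibility θ_AC = θ_CB gives T_A·a = T_B·b, together with T_A + T_B = T₀.
T_A = T₀·b/(a+b) = 303000·1130/2980 = 114900 N·m; T_B = 188100 N·m.
τ in each portion: τ_AC = 2.40×10^7 Pa, τ_CB = 3.93×10^7 Pa; maximum is in CB.
τ_max = T_CB·r/J = 188100·0.145/6.94×10^-4 = 3.928×10^7 Pa.

5700 psi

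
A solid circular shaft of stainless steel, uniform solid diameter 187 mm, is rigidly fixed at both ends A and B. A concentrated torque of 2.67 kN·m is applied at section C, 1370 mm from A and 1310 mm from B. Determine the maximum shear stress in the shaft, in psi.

With uniform GJ and both ends fixed, compatibility θ_AC = θ_CB gives T_A·a = T_B·b, together with T_A + T_B = T₀.
T_A = T₀·b/(a+b) = 2670·1310/2680 = 1305 N·m; T_B = 1365 N·m.
τ in each portion: τ_AC = 1.02×10^6 Pa, τ_CB = 1.06×10^6 Pa; maximum is in CB.
τ_max = T_CB·r/J = 1365·0.0935/1.20×10^-4 = 1.063×10^6 Pa.

154 psi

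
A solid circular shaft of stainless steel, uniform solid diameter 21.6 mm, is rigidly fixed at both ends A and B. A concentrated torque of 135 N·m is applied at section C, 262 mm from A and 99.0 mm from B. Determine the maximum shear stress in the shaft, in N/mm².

With uniform GJ and both ends fixed, compatibility θ_AC = θ_CB gives T_A·a = T_B·b, together with T_A + T_B = T₀.
T_A = T₀·b/(a+b) = 135.0·99.0/361.0 = 37.02 N·m; T_B = 97.98 N·m.
τ in each portion: τ_AC = 1.87×10^7 Pa, τ_CB = 4.95×10^7 Pa; maximum is in CB.
τ_max = T_CB·r/J = 97.98·0.0108/2.14×10^-8 = 4.951×10^7 Pa.

49.5 N/mm²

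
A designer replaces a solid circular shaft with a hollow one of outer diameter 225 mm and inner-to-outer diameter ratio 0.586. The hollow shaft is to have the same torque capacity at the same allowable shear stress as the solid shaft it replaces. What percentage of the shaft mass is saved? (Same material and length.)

Equal τ_max and T ⇒ the solid shaft needs d_s³ = d_o³(1−k⁴), so d_s = 225·(1−0.586⁴)^(1/3) = 215.8 mm.
Area ratio A_h/A_s = d_o²(1−k²)/d_s² = (1−k²)/(1−k⁴)^(2/3) = 0.7139.
Mass saving = 1 − 0.7139 = 28.6 %.

28.6 %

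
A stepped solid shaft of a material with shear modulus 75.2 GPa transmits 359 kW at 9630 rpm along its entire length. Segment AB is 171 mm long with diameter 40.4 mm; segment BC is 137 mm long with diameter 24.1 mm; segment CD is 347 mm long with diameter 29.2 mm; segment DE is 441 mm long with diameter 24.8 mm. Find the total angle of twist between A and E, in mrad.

102 mrad

ω = 2π·9630/60 = 1008 rad/s, so T = P/ω = 359×10³ / 1008 = 356.0 N·m.
J_AB = π(0.0404)⁴/32 = 2.62×10^-7 m⁴; J_BC = π(0.0241)⁴/32 = 3.31×10^-8 m⁴; J_CD = π(0.0292)⁴/32 = 7.14×10^-8 m⁴; J_DE = π(0.0248)⁴/32 = 3.71×10^-8 m⁴.
θ = (T/G)·Σ L_i/J_i = (356.0/75.2×10⁹)·(0.171/2.62×10^-7 + 0.137/3.31×10^-8 + 0.347/7.14×10^-8 + 0.441/3.71×10^-8) = 0.1019 rad.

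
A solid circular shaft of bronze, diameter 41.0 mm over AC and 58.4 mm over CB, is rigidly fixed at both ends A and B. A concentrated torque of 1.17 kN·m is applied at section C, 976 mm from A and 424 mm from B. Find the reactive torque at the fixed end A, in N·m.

Compatibility: T_A·a/J_AC = T_B·b/J_CB with T_A + T_B = T₀.
J_AC = 2.77×10^-7 m⁴, J_CB = 1.14×10^-6 m⁴, so T_A = T₀·(J_AC/a)/((J_AC/a)+(J_CB/b)) = 111.7 N·m, T_B = 1058 N·m.

112 N·m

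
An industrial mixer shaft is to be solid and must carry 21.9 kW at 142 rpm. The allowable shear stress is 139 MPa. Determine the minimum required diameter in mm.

ω = 2π·142/60 = 14.87 rad/s, so T = P/ω = 21.9×10³ / 14.87 = 1473 N·m.
For a solid shaft τ_max = 16T/(πd³), so d = (16T/(π τ_allow))^(1/3) = (16·1473/(π·1.39×10^8))^(1/3) = 0.03779 m.

37.8 mm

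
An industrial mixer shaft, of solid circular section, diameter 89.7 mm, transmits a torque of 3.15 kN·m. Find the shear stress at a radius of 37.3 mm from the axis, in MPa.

18.5 MPa

J = πd⁴/32 = π(0.0897)⁴/32 = 6.356×10^-6 m⁴.
Shear stress varies linearly with radius: τ = T·r/J = 3150 × 0.0373 / 6.356×10^-6 = 1.849×10^7 Pa.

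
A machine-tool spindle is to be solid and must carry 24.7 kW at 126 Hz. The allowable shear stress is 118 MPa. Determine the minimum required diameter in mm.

ω = 2π·126 = 791.7 rad/s, so T = P/ω = 24.7×10³ / 791.7 = 31.20 N·m.
For a solid shaft τ_max = 16T/(πd³), so d = (16T/(π τ_allow))^(1/3) = (16·31.20/(π·1.18×10^8))^(1/3) = 0.01104 m.

11.0 mm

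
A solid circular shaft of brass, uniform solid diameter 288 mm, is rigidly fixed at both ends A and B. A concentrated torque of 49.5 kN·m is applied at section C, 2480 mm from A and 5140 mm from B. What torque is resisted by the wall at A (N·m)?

With uniform GJ and both ends fixed, compatibility θ_AC = θ_CB gives T_A·a = T_B·b, together with T_A + T_B = T₀.
T_A = T₀·b/(a+b) = 49500·5140/7620 = 33390 N·m; T_B = 16110 N·m.

33400 N·m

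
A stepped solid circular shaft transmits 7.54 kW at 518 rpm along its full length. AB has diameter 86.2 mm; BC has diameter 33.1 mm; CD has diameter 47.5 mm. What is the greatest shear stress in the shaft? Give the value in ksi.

ω = 2π·518/60 = 54.24 rad/s, so T = P/ω = 7.54×10³ / 54.24 = 139.0 N·m.
Under the same torque, τ_max = 16T/(πd³) is largest where d is smallest — segment BC (d = 33.1 mm).
τ_max = 16·139.0/(π·(0.0331)³) = 1.952×10^7 Pa.

2.83 ksi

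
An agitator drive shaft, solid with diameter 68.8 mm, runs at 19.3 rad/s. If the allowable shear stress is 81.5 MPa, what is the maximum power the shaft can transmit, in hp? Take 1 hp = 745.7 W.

J = πd⁴/32 = π(0.0688)⁴/32 = 2.200×10^-6 m⁴.
T_max = τ_allow·J/r = 8.15×10^7 × 2.200×10^-6 / 0.0344 = 5211 N·m.
ω = 19.3 rad/s, so P_max = T_max·ω = 1.006×10^5 W.

135 hp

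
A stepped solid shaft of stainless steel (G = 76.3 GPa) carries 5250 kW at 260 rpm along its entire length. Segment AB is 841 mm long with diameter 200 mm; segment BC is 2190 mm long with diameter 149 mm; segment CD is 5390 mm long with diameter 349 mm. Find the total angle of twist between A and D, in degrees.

7.86°

ω = 2π·260/60 = 27.23 rad/s, so T = P/ω = 5250×10³ / 27.23 = 192800 N·m.
J_AB = π(0.200)⁴/32 = 1.57×10^-4 m⁴; J_BC = π(0.149)⁴/32 = 4.84×10^-5 m⁴; J_CD = π(0.349)⁴/32 = 1.46×10^-3 m⁴.
θ = (T/G)·Σ L_i/J_i = (192800/76.3×10⁹)·(0.841/1.57×10^-4 + 2.19/4.84×10^-5 + 5.39/1.46×10^-3) = 0.1373 rad.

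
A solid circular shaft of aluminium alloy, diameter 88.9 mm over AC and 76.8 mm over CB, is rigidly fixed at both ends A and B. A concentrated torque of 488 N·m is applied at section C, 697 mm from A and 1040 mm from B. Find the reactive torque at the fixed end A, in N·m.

355 N·m

Compatibility: T_A·a/J_AC = T_B·b/J_CB with T_A + T_B = T₀.
J_AC = 6.13×10^-6 m⁴, J_CB = 3.42×10^-6 m⁴, so T_A = T₀·(J_AC/a)/((J_AC/a)+(J_CB/b)) = 355.4 N·m, T_B = 132.6 N·m.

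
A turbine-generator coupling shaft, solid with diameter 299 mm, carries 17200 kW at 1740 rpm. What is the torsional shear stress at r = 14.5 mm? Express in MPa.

ω = 2π·1740/60 = 182.2 rad/s, so T = P/ω = 17200×10³ / 182.2 = 94400 N·m.
J = πd⁴/32 = π(0.299)⁴/32 = 7.847×10^-4 m⁴.
Shear stress varies linearly with radius: τ = T·r/J = 94400 × 0.0145 / 7.847×10^-4 = 1.744×10^6 Pa.

1.74 MPa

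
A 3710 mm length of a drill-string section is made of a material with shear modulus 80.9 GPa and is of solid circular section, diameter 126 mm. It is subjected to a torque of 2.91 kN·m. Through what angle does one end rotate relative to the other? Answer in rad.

J = πd⁴/32 = π(0.126)⁴/32 = 2.474×10^-5 m⁴.
θ = T·L/(G·J) = 2910 × 3.71 / (80.9×10⁹ × 2.474×10^-5) = 5.393×10^-3 rad.

0.00539 rad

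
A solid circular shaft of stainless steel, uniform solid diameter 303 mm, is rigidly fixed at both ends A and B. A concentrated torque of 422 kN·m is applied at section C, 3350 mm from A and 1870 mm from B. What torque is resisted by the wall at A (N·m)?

151000 N·m

With uniform GJ and both ends fixed, compatibility θ_AC = θ_CB gives T_A·a = T_B·b, together with T_A + T_B = T₀.
T_A = T₀·b/(a+b) = 422000·1870/5220 = 151200 N·m; T_B = 270800 N·m.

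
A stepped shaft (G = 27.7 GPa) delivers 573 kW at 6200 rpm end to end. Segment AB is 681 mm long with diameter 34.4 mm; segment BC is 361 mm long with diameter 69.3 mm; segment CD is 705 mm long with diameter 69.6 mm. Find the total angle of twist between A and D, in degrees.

ω = 2π·6200/60 = 649.3 rad/s, so T = P/ω = 573×10³ / 649.3 = 882.5 N·m.
J_AB = π(0.0344)⁴/32 = 1.37×10^-7 m⁴; J_BC = π(0.0693)⁴/32 = 2.26×10^-6 m⁴; J_CD = π(0.0696)⁴/32 = 2.30×10^-6 m⁴.
θ = (T/G)·Σ L_i/J_i = (882.5/27.7×10⁹)·(0.681/1.37×10^-7 + 0.361/2.26×10^-6 + 0.705/2.30×10^-6) = 0.1727 rad.

9.89°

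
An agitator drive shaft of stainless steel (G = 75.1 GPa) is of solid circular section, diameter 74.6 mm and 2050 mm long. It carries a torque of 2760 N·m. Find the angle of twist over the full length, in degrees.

1.42°

J = πd⁴/32 = π(0.0746)⁴/32 = 3.041×10^-6 m⁴.
θ = T·L/(G·J) = 2760 × 2.05 / (75.1×10⁹ × 3.041×10^-6) = 0.02478 rad.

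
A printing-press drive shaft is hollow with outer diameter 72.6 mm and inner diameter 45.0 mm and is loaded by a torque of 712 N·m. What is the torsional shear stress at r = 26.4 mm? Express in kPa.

8090 kPa

J = π(d_o⁴ − d_i⁴)/32 = π(0.0726⁴ − 0.0450⁴)/32 = 2.325×10^-6 m⁴.
Shear stress varies linearly with radius: τ = T·r/J = 712.0 × 0.0264 / 2.325×10^-6 = 8.085×10^6 Pa.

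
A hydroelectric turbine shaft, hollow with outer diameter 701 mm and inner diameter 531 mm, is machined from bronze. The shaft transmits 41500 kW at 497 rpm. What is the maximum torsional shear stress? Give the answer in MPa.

ω = 2π·497/60 = 52.05 rad/s, so T = P/ω = 41500×10³ / 52.05 = 797400 N·m.
J = π(d_o⁴ − d_i⁴)/32 = π(0.701⁴ − 0.531⁴)/32 = 0.01590 m⁴.
τ_max = T·r/J = 797400 × 0.350 / 0.01590 = 1.758×10^7 Pa.

17.6 MPa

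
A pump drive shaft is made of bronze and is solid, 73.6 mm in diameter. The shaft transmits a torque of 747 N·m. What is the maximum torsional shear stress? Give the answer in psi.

J = πd⁴/32 = π(0.0736)⁴/32 = 2.881×10^-6 m⁴.
τ_max = T·r/J = 747.0 × 0.0368 / 2.881×10^-6 = 9.542×10^6 Pa.

1380 psi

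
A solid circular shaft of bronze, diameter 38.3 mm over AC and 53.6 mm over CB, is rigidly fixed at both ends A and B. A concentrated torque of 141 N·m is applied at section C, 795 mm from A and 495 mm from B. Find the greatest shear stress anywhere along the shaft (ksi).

Compatibility: T_A·a/J_AC = T_B·b/J_CB with T_A + T_B = T₀.
J_AC = 2.11×10^-7 m⁴, J_CB = 8.10×10^-7 m⁴, so T_A = T₀·(J_AC/a)/((J_AC/a)+(J_CB/b)) = 19.69 N·m, T_B = 121.3 N·m.
τ in each portion: τ_AC = 1.79×10^6 Pa, τ_CB = 4.01×10^6 Pa; maximum is in CB.
τ_max = T_CB·r/J = 121.3·0.0268/8.10×10^-7 = 4.012×10^6 Pa.

0.582 ksi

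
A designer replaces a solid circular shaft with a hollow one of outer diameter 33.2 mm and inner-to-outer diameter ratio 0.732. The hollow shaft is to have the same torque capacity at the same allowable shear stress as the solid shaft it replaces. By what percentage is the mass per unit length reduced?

Equal τ_max and T ⇒ the solid shaft needs d_s³ = d_o³(1−k⁴), so d_s = 33.2·(1−0.732⁴)^(1/3) = 29.66 mm.
Area ratio A_h/A_s = d_o²(1−k²)/d_s² = (1−k²)/(1−k⁴)^(2/3) = 0.5817.
Mass saving = 1 − 0.5817 = 41.8 %.

41.8 %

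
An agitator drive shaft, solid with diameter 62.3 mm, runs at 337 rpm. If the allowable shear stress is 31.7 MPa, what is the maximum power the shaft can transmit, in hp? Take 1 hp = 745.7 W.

J = πd⁴/32 = π(0.0623)⁴/32 = 1.479×10^-6 m⁴.
T_max = τ_allow·J/r = 3.17×10^7 × 1.479×10^-6 / 0.0311 = 1505 N·m.
ω = 2π·337/60 = 35.29 rad/s, so P_max = T_max·ω = 5.311×10^4 W.

71.2 hp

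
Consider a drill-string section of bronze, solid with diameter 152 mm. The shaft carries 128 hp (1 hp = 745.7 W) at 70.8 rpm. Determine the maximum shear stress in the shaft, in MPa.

18.7 MPa

ω = 2π·70.8/60 = 7.414 rad/s, so T = P/ω = 128×745.7 / 7.414 = 12870 N·m.
J = πd⁴/32 = π(0.152)⁴/32 = 5.241×10^-5 m⁴.
τ_max = T·r/J = 12870 × 0.0760 / 5.241×10^-5 = 1.867×10^7 Pa.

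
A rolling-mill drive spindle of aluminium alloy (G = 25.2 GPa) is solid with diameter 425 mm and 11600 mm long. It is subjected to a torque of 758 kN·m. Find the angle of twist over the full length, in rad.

J = πd⁴/32 = π(0.425)⁴/32 = 3.203×10^-3 m⁴.
θ = T·L/(G·J) = 758000 × 11.6 / (25.2×10⁹ × 3.203×10^-3) = 0.1089 rad.

0.109 rad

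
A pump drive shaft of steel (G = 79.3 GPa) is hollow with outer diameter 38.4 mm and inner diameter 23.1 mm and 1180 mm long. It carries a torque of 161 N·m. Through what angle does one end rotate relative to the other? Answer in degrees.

J = π(d_o⁴ − d_i⁴)/32 = π(0.0384⁴ − 0.0231⁴)/32 = 1.855×10^-7 m⁴.
θ = T·L/(G·J) = 161.0 × 1.18 / (79.3×10⁹ × 1.855×10^-7) = 0.01291 rad.

0.740°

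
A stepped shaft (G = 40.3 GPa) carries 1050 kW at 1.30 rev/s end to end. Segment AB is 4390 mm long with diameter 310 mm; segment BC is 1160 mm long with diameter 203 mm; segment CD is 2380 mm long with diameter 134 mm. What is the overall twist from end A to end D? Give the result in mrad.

ω = 2π·1.30 = 8.168 rad/s, so T = P/ω = 1050×10³ / 8.168 = 128500 N·m.
J_AB = π(0.310)⁴/32 = 9.07×10^-4 m⁴; J_BC = π(0.203)⁴/32 = 1.67×10^-4 m⁴; J_CD = π(0.134)⁴/32 = 3.17×10^-5 m⁴.
θ = (T/G)·Σ L_i/J_i = (128500/40.3×10⁹)·(4.39/9.07×10^-4 + 1.16/1.67×10^-4 + 2.38/3.17×10^-5) = 0.2775 rad.

277 mrad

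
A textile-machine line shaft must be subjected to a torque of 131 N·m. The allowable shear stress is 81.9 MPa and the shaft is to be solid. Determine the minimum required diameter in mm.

20.1 mm

For a solid shaft τ_max = 16T/(πd³), so d = (16T/(π τ_allow))^(1/3) = (16·131.0/(π·8.19×10^7))^(1/3) = 0.02012 m.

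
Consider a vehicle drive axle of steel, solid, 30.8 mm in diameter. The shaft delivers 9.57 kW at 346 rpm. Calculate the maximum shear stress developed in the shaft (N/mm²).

ω = 2π·346/60 = 36.23 rad/s, so T = P/ω = 9.57×10³ / 36.23 = 264.1 N·m.
J = πd⁴/32 = π(0.0308)⁴/32 = 8.835×10^-8 m⁴.
τ_max = T·r/J = 264.1 × 0.0154 / 8.835×10^-8 = 4.604×10^7 Pa.

46.0 N/mm²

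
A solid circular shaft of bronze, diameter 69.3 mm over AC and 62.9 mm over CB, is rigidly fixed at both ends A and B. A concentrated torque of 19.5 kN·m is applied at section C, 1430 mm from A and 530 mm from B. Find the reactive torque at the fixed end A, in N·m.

6890 N·m

Compatibility: T_A·a/J_AC = T_B·b/J_CB with T_A + T_B = T₀.
J_AC = 2.26×10^-6 m⁴, J_CB = 1.54×10^-6 m⁴, so T_A = T₀·(J_AC/a)/((J_AC/a)+(J_CB/b)) = 6888 N·m, T_B = 12610 N·m.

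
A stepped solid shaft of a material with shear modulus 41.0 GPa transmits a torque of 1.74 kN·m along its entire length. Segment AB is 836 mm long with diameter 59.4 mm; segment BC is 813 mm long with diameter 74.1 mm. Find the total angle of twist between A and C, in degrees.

J_AB = π(0.0594)⁴/32 = 1.22×10^-6 m⁴; J_BC = π(0.0741)⁴/32 = 2.96×10^-6 m⁴.
θ = (T/G)·Σ L_i/J_i = (1740/41.0×10⁹)·(0.836/1.22×10^-6 + 0.813/2.96×10^-6) = 0.04069 rad.

2.33°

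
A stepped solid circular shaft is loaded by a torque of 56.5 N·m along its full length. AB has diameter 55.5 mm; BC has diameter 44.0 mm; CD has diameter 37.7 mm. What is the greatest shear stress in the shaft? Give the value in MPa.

5.37 MPa

Under the same torque, τ_max = 16T/(πd³) is largest where d is smallest — segment CD (d = 37.7 mm).
τ_max = 16·56.50/(π·(0.0377)³) = 5.370×10^6 Pa.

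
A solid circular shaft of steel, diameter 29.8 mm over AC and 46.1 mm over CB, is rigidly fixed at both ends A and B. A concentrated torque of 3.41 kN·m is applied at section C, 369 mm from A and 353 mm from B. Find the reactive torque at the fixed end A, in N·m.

Compatibility: T_A·a/J_AC = T_B·b/J_CB with T_A + T_B = T₀.
J_AC = 7.74×10^-8 m⁴, J_CB = 4.43×10^-7 m⁴, so T_A = T₀·(J_AC/a)/((J_AC/a)+(J_CB/b)) = 488.1 N·m, T_B = 2922 N·m.

488 N·m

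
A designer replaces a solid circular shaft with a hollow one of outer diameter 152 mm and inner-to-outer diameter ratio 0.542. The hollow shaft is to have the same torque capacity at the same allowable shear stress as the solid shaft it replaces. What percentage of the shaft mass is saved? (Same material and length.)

25.0 %

Equal τ_max and T ⇒ the solid shaft needs d_s³ = d_o³(1−k⁴), so d_s = 152·(1−0.542⁴)^(1/3) = 147.5 mm.
Area ratio A_h/A_s = d_o²(1−k²)/d_s² = (1−k²)/(1−k⁴)^(2/3) = 0.7500.
Mass saving = 1 − 0.7500 = 25.0 %.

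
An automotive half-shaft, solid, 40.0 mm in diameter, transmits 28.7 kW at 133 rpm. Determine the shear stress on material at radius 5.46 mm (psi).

ω = 2π·133/60 = 13.93 rad/s, so T = P/ω = 28.7×10³ / 13.93 = 2061 N·m.
J = πd⁴/32 = π(0.0400)⁴/32 = 2.513×10^-7 m⁴.
Shear stress varies linearly with radius: τ = T·r/J = 2061 × 0.00546 / 2.513×10^-7 = 4.477×10^7 Pa.

6490 psi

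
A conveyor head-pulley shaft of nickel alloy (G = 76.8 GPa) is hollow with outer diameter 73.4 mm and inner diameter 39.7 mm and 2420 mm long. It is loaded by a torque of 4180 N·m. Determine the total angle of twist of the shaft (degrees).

J = π(d_o⁴ − d_i⁴)/32 = π(0.0734⁴ − 0.0397⁴)/32 = 2.606×10^-6 m⁴.
θ = T·L/(G·J) = 4180 × 2.42 / (76.8×10⁹ × 2.606×10^-6) = 0.05055 rad.

2.90°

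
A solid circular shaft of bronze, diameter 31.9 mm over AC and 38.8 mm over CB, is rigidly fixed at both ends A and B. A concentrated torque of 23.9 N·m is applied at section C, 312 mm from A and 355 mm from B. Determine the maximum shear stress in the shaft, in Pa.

1.37e6 Pa

Compatibility: T_A·a/J_AC = T_B·b/J_CB with T_A + T_B = T₀.
J_AC = 1.02×10^-7 m⁴, J_CB = 2.22×10^-7 m⁴, so T_A = T₀·(J_AC/a)/((J_AC/a)+(J_CB/b)) = 8.175 N·m, T_B = 15.72 N·m.
τ in each portion: τ_AC = 1.28×10^6 Pa, τ_CB = 1.37×10^6 Pa; maximum is in CB.
τ_max = T_CB·r/J = 15.72·0.0194/2.22×10^-7 = 1.371×10^6 Pa.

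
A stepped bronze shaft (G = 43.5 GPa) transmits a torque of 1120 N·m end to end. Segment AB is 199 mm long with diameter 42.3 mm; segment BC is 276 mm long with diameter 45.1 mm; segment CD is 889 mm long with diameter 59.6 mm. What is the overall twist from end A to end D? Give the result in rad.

J_AB = π(0.0423)⁴/32 = 3.14×10^-7 m⁴; J_BC = π(0.0451)⁴/32 = 4.06×10^-7 m⁴; J_CD = π(0.0596)⁴/32 = 1.24×10^-6 m⁴.
θ = (T/G)·Σ L_i/J_i = (1120/43.5×10⁹)·(0.199/3.14×10^-7 + 0.276/4.06×10^-7 + 0.889/1.24×10^-6) = 0.05227 rad.

0.0523 rad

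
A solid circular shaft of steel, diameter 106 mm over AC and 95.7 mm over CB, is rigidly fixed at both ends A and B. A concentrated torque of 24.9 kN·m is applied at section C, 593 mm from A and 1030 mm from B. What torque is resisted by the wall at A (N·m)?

18000 N·m

Compatibility: T_A·a/J_AC = T_B·b/J_CB with T_A + T_B = T₀.
J_AC = 1.24×10^-5 m⁴, J_CB = 8.23×10^-6 m⁴, so T_A = T₀·(J_AC/a)/((J_AC/a)+(J_CB/b)) = 18010 N·m, T_B = 6889 N·m.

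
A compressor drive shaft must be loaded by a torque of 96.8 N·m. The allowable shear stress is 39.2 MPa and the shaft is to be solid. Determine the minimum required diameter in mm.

23.3 mm

For a solid shaft τ_max = 16T/(πd³), so d = (16T/(π τ_allow))^(1/3) = (16·96.80/(π·3.92×10^7))^(1/3) = 0.02326 m.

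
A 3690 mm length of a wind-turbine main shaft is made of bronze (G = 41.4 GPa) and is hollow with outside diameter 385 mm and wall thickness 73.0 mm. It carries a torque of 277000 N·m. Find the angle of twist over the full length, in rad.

J = π(d_o⁴ − d_i⁴)/32 = π(0.385⁴ − 0.239⁴)/32 = 1.837×10^-3 m⁴.
θ = T·L/(G·J) = 277000 × 3.69 / (41.4×10⁹ × 1.837×10^-3) = 0.01344 rad.

0.0134 rad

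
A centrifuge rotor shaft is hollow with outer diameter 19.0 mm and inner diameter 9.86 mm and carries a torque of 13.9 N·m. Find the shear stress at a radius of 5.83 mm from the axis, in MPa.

6.83 MPa

J = π(d_o⁴ − d_i⁴)/32 = π(0.0190⁴ − 0.00986⁴)/32 = 1.187×10^-8 m⁴.
Shear stress varies linearly with radius: τ = T·r/J = 13.90 × 0.00583 / 1.187×10^-8 = 6.829×10^6 Pa.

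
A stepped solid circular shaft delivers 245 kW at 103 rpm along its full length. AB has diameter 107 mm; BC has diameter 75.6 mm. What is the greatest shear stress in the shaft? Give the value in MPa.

268 MPa

ω = 2π·103/60 = 10.79 rad/s, so T = P/ω = 245×10³ / 10.79 = 22710 N·m.
Under the same torque, τ_max = 16T/(πd³) is largest where d is smallest — segment BC (d = 75.6 mm).
τ_max = 16·22710/(π·(0.0756)³) = 2.677×10^8 Pa.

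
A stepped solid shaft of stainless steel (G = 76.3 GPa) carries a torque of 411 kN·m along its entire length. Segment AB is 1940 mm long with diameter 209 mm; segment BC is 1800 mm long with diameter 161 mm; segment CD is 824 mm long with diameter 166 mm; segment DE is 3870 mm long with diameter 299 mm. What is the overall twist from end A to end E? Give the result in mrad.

289 mrad

J_AB = π(0.209)⁴/32 = 1.87×10^-4 m⁴; J_BC = π(0.161)⁴/32 = 6.60×10^-5 m⁴; J_CD = π(0.166)⁴/32 = 7.45×10^-5 m⁴; J_DE = π(0.299)⁴/32 = 7.85×10^-4 m⁴.
θ = (T/G)·Σ L_i/J_i = (411000/76.3×10⁹)·(1.94/1.87×10^-4 + 1.80/6.60×10^-5 + 0.824/7.45×10^-5 + 3.87/7.85×10^-4) = 0.2889 rad.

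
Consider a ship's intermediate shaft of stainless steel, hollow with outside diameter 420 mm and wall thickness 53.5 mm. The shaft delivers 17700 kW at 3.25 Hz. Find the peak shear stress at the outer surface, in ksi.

12.5 ksi

ω = 2π·3.25 = 20.42 rad/s, so T = P/ω = 17700×10³ / 20.42 = 866800 N·m.
J = π(d_o⁴ − d_i⁴)/32 = π(0.420⁴ − 0.313⁴)/32 = 2.113×10^-3 m⁴.
τ_max = T·r/J = 866800 × 0.210 / 2.113×10^-3 = 8.616×10^7 Pa.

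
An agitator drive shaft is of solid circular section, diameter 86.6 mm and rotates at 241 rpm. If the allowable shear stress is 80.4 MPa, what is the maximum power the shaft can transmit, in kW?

259 kW

J = πd⁴/32 = π(0.0866)⁴/32 = 5.522×10^-6 m⁴.
T_max = τ_allow·J/r = 8.04×10^7 × 5.522×10^-6 / 0.0433 = 10250 N·m.
ω = 2π·241/60 = 25.24 rad/s, so P_max = T_max·ω = 2.588×10^5 W.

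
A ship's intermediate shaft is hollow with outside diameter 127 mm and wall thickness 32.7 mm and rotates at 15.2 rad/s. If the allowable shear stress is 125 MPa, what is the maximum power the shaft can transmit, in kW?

722 kW

J = π(d_o⁴ − d_i⁴)/32 = π(0.127⁴ − 0.0616⁴)/32 = 2.413×10^-5 m⁴.
T_max = τ_allow·J/r = 1.25×10^8 × 2.413×10^-5 / 0.0635 = 47490 N·m.
ω = 15.2 rad/s, so P_max = T_max·ω = 7.219×10^5 W.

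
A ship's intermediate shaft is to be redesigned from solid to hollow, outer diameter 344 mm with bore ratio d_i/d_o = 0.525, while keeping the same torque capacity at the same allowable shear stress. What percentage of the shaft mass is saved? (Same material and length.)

Equal τ_max and T ⇒ the solid shaft needs d_s³ = d_o³(1−k⁴), so d_s = 344·(1−0.525⁴)^(1/3) = 335.1 mm.
Area ratio A_h/A_s = d_o²(1−k²)/d_s² = (1−k²)/(1−k⁴)^(2/3) = 0.7636.
Mass saving = 1 − 0.7636 = 23.6 %.

23.6 %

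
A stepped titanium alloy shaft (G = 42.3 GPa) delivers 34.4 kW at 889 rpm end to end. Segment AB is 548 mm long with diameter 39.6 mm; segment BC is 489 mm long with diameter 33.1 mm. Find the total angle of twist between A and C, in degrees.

ω = 2π·889/60 = 93.10 rad/s, so T = P/ω = 34.4×10³ / 93.10 = 369.5 N·m.
J_AB = π(0.0396)⁴/32 = 2.41×10^-7 m⁴; J_BC = π(0.0331)⁴/32 = 1.18×10^-7 m⁴.
θ = (T/G)·Σ L_i/J_i = (369.5/42.3×10⁹)·(0.548/2.41×10^-7 + 0.489/1.18×10^-7) = 0.05608 rad.

3.21°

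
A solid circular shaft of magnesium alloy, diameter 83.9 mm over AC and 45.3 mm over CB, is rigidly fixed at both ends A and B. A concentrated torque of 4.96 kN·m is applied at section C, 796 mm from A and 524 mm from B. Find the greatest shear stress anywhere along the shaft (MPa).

37.9 MPa

Compatibility: T_A·a/J_AC = T_B·b/J_CB with T_A + T_B = T₀.
J_AC = 4.86×10^-6 m⁴, J_CB = 4.13×10^-7 m⁴, so T_A = T₀·(J_AC/a)/((J_AC/a)+(J_CB/b)) = 4393 N·m, T_B = 567.1 N·m.
τ in each portion: τ_AC = 3.79×10^7 Pa, τ_CB = 3.11×10^7 Pa; maximum is in AC.
τ_max = T_AC·r/J = 4393·0.0420/4.86×10^-6 = 3.788×10^7 Pa.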